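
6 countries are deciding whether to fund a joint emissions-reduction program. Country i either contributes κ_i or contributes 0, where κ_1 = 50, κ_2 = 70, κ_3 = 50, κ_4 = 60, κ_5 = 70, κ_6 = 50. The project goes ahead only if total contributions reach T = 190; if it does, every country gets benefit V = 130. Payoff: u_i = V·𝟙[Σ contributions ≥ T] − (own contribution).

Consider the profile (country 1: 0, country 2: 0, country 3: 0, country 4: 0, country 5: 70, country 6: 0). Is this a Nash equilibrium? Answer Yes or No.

Total = 70 < 190: not provided.
Country 1 (pledges 0, payoff 0): pledging 50 → total 120, payoff -50. No gain.
Country 2 (pledges 0, payoff 0): pledging 70 → total 140, payoff -70. No gain.
Country 3 (pledges 0, payoff 0): pledging 50 → total 120, payoff -50. No gain.
Country 4 (pledges 0, payoff 0): pledging 60 → total 130, payoff -60. No gain.
Country 5 (pledges 70, payoff -70): dropping to 0 → total 0, payoff 0. Profitable deviation.

No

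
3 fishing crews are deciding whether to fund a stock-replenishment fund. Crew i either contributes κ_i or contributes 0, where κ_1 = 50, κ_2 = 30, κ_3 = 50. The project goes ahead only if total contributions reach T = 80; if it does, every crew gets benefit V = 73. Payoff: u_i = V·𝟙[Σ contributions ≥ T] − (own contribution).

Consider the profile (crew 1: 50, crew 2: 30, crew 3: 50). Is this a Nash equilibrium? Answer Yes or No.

Total = 130 ≥ 80: provided.
Crew 1 (pledges 50, payoff 23): dropping to 0 → total 80, payoff 73. Profitable deviation.

No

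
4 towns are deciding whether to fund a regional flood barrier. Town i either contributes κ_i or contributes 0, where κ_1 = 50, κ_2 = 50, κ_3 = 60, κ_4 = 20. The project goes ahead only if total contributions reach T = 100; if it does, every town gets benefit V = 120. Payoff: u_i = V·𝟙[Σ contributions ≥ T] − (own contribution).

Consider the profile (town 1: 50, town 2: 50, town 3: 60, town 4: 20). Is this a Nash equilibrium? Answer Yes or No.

Total = 180 ≥ 100: provided.
Town 1 (pledges 50, payoff 70): dropping to 0 → total 130, payoff 120. Profitable deviation.

No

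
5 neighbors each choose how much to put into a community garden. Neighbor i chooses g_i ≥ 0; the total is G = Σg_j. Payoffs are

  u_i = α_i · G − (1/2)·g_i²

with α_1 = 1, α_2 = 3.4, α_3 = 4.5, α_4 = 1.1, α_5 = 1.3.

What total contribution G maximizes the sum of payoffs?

56.5

Planner FOC: ∂(Σu_j)/∂g_i = (Σα_j) − g_i = 0, so g_i^SO = Σα_j = 11.3 for every i; G^SO = 56.5.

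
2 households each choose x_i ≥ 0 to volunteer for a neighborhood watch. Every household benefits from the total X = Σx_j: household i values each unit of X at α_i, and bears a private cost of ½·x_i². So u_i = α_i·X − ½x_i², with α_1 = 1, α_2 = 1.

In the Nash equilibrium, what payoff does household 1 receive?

1.5

Household i's FOC: ∂u_i/∂x_i = α_i − x_i = 0, so x_i* = α_i.
NE contributions = (1, 1); X = 2.
u_1 = α_1·X − ½·(x_1)² = 1·2 − ½·1² = 1.5.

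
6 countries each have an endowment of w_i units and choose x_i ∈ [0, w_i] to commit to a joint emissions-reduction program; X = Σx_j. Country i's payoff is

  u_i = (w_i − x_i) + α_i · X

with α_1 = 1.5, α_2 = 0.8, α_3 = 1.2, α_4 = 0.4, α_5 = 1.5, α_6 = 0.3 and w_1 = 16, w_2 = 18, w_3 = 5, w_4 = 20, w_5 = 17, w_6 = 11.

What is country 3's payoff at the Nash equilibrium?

45.6

∂u_i/∂x_i = α_i − 1, so country i contributes w_i if α_i > 1, else 0.
α_i > 1 for i ∈ {1, 3, 5}; NE contributions (16, 0, 5, 0, 17, 0), X = 38.
u_3 = (5 − 5) + 1.2·38 = 45.6.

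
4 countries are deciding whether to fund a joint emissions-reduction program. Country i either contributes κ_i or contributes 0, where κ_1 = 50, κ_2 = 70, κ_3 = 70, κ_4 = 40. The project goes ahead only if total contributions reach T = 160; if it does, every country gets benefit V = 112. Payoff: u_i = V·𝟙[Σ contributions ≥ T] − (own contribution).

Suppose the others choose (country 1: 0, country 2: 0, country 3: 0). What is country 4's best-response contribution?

Others' total = 0. Even contributing 40 gives 40 < 160: no benefit either way.
Best response: 0.

0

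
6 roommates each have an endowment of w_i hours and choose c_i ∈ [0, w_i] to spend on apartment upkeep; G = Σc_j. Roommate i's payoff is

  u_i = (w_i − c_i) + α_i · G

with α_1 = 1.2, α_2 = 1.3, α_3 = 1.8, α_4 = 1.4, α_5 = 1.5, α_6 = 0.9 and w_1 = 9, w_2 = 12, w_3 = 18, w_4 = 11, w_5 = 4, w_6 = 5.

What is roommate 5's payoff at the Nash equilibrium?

∂u_i/∂c_i = α_i − 1, so roommate i contributes w_i if α_i > 1, else 0.
α_i > 1 for i ∈ {1, 2, 3, 4, 5}; NE contributions (9, 12, 18, 11, 4, 0), G = 54.
u_5 = (4 − 4) + 1.5·54 = 81.

81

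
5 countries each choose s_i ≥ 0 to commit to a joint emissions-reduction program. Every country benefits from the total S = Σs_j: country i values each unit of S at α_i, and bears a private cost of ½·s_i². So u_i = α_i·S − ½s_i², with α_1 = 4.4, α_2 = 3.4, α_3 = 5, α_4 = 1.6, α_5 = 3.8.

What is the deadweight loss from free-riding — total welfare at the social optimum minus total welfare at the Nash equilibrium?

Country i's FOC: ∂u_i/∂s_i = α_i − s_i = 0, so s_i* = α_i.
NE contributions = (4.4, 3.4, 5, 1.6, 3.8); S = 18.2.
W^NE = (Σα)·S − ½Σα_i² = 18.2² − ½·72.92 = 294.78.
Planner sets s_i = Σα_j = 18.2 for every i, so S^SO = 5·18.2 = 91.
W^SO = (Σα)·S^SO − ½·5·(Σα)² = (5/2)·18.2² = 828.1.
Deadweight loss = W^SO − W^NE = 533.32.

533.32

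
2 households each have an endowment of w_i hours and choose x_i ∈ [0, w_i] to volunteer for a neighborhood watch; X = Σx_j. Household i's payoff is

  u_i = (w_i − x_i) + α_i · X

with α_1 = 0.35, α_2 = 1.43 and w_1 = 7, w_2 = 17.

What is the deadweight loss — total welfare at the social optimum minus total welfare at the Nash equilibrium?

∂u_i/∂x_i = α_i − 1, so household i contributes w_i if α_i > 1, else 0.
α_i > 1 for i ∈ {2}; NE contributions (0, 17), X = 17.
W^NE = Σw_i − X^NE + (Σα_i)·X^NE = 24 + 0.78·17 = 37.26.
Planner: ∂(Σu_j)/∂x_i = Σα_j − 1 = 0.78 > 0, so everyone contributes w_i; X^SO = 24, W^SO = 24 + 0.78·24 = 42.72.
Deadweight loss = 5.46.

5.46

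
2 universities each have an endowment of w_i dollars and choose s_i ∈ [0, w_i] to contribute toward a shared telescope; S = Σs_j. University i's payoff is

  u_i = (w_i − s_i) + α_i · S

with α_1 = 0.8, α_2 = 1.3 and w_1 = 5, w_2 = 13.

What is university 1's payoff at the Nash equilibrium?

15.4

∂u_i/∂s_i = α_i − 1, so university i contributes w_i if α_i > 1, else 0.
α_i > 1 for i ∈ {2}; NE contributions (0, 13), S = 13.
u_1 = (5 − 0) + 0.8·13 = 15.4.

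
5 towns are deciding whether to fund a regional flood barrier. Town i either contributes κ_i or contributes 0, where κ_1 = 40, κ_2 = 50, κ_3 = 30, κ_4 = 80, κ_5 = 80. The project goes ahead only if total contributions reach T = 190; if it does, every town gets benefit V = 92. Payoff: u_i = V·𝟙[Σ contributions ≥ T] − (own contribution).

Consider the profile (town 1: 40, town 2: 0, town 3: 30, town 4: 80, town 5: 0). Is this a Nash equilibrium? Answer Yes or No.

Total = 150 < 190: not provided.
Town 1 (pledges 40, payoff -40): dropping to 0 → total 110, payoff 0. Profitable deviation.

No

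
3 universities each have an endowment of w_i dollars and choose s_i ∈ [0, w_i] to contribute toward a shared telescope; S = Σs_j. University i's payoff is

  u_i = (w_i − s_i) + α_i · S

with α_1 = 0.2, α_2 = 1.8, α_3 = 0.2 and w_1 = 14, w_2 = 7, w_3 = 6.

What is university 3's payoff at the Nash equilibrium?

7.4

∂u_i/∂s_i = α_i − 1, so university i contributes w_i if α_i > 1, else 0.
α_i > 1 for i ∈ {2}; NE contributions (0, 7, 0), S = 7.
u_3 = (6 − 0) + 0.2·7 = 7.4.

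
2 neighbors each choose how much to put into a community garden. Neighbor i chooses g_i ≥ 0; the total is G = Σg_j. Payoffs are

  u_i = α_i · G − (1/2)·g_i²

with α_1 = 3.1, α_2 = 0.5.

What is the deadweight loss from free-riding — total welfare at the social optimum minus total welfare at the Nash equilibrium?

4.93

Neighbor i's FOC: ∂u_i/∂g_i = α_i − g_i = 0, so g_i* = α_i.
NE contributions = (3.1, 0.5); G = 3.6.
W^NE = (Σα)·G − ½Σα_i² = 3.6² − ½·9.86 = 8.03.
Planner sets g_i = Σα_j = 3.6 for every i, so G^SO = 2·3.6 = 7.2.
W^SO = (Σα)·G^SO − ½·2·(Σα)² = (2/2)·3.6² = 12.96.
Deadweight loss = W^SO − W^NE = 4.93.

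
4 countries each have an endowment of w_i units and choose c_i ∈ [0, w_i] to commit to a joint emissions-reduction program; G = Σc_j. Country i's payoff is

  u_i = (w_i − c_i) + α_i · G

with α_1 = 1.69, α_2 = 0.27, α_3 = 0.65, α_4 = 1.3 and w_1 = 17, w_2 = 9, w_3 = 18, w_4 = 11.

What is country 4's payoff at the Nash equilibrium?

∂u_i/∂c_i = α_i − 1, so country i contributes w_i if α_i > 1, else 0.
α_i > 1 for i ∈ {1, 4}; NE contributions (17, 0, 0, 11), G = 28.
u_4 = (11 − 11) + 1.3·28 = 36.4.

36.4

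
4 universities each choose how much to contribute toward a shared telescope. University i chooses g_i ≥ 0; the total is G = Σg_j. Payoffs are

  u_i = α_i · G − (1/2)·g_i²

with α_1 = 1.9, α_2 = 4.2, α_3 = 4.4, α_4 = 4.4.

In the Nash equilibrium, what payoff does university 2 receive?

53.76

University i's FOC: ∂u_i/∂g_i = α_i − g_i = 0, so g_i* = α_i.
NE contributions = (1.9, 4.2, 4.4, 4.4); G = 14.9.
u_2 = α_2·G − ½·(g_2)² = 4.2·14.9 − ½·4.2² = 53.76.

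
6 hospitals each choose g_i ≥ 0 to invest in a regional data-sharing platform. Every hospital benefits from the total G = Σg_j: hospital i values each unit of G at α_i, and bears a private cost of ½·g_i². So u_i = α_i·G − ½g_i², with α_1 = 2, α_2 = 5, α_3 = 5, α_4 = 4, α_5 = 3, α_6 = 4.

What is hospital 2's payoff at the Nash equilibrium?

102.5

Hospital i's FOC: ∂u_i/∂g_i = α_i − g_i = 0, so g_i* = α_i.
NE contributions = (2, 5, 5, 4, 3, 4); G = 23.
u_2 = α_2·G − ½·(g_2)² = 5·23 − ½·5² = 102.5.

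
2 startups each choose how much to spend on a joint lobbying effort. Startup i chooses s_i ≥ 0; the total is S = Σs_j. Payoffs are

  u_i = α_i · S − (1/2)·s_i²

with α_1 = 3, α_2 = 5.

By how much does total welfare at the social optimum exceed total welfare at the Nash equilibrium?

17

Startup i's FOC: ∂u_i/∂s_i = α_i − s_i = 0, so s_i* = α_i.
NE contributions = (3, 5); S = 8.
W^NE = (Σα)·S − ½Σα_i² = 8² − ½·34 = 47.
Planner sets s_i = Σα_j = 8 for every i, so S^SO = 2·8 = 16.
W^SO = (Σα)·S^SO − ½·2·(Σα)² = (2/2)·8² = 64.
Deadweight loss = W^SO − W^NE = 17.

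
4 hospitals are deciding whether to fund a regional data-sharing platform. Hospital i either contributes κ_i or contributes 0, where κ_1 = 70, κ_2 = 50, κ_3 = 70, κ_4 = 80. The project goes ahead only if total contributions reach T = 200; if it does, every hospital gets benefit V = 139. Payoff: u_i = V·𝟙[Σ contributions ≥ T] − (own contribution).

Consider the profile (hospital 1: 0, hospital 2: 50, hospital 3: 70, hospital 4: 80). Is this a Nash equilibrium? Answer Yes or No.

Total = 200 ≥ 200: provided.
Hospital 1 (pledges 0, payoff 139): pledging 70 → total 270, payoff 69. No gain.
Hospital 2 (pledges 50, payoff 89): dropping to 0 → total 150, payoff 0. No gain.
Hospital 3 (pledges 70, payoff 69): dropping to 0 → total 130, payoff 0. No gain.
Hospital 4 (pledges 80, payoff 59): dropping to 0 → total 120, payoff 0. No gain.

Yes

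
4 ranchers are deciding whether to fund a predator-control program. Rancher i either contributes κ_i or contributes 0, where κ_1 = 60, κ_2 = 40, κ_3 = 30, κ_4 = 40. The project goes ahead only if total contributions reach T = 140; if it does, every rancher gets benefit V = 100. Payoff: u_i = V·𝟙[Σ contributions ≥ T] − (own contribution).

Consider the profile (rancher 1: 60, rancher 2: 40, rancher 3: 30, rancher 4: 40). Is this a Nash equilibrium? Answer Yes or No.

No

Total = 170 ≥ 140: provided.
Rancher 1 (pledges 60, payoff 40): dropping to 0 → total 110, payoff 0. No gain.
Rancher 2 (pledges 40, payoff 60): dropping to 0 → total 130, payoff 0. No gain.
Rancher 3 (pledges 30, payoff 70): dropping to 0 → total 140, payoff 100. Profitable deviation.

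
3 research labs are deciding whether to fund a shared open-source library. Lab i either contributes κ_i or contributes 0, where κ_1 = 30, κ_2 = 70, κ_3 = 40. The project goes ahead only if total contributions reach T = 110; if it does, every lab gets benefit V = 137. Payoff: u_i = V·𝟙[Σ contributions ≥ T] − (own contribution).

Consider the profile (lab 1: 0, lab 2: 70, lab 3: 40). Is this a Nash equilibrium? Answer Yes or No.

Yes

Total = 110 ≥ 110: provided.
Lab 1 (pledges 0, payoff 137): pledging 30 → total 140, payoff 107. No gain.
Lab 2 (pledges 70, payoff 67): dropping to 0 → total 40, payoff 0. No gain.
Lab 3 (pledges 40, payoff 97): dropping to 0 → total 70, payoff 0. No gain.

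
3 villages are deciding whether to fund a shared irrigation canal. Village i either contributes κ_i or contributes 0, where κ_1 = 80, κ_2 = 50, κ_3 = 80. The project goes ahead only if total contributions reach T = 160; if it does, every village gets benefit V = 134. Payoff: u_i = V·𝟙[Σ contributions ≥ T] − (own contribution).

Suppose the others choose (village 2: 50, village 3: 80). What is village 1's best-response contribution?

Others' total = 130. Contributing 80 brings total to 210 ≥ 160: gain V − κ_1 = 54.
Best response: 80.

80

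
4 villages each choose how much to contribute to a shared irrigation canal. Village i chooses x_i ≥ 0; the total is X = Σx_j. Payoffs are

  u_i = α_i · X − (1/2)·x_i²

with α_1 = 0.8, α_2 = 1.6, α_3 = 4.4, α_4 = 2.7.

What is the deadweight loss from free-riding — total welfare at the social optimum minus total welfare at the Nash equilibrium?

105.175

Village i's FOC: ∂u_i/∂x_i = α_i − x_i = 0, so x_i* = α_i.
NE contributions = (0.8, 1.6, 4.4, 2.7); X = 9.5.
W^NE = (Σα)·X − ½Σα_i² = 9.5² − ½·29.85 = 75.325.
Planner sets x_i = Σα_j = 9.5 for every i, so X^SO = 4·9.5 = 38.
W^SO = (Σα)·X^SO − ½·4·(Σα)² = (4/2)·9.5² = 180.5.
Deadweight loss = W^SO − W^NE = 105.175.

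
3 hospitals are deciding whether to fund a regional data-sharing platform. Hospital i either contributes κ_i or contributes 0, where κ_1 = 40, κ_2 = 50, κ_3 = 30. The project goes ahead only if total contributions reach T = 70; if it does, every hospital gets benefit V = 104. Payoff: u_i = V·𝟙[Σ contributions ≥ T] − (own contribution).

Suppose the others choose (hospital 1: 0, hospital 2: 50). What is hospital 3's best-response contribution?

30

Others' total = 50. Contributing 30 brings total to 80 ≥ 70: gain V − κ_3 = 74.
Best response: 30.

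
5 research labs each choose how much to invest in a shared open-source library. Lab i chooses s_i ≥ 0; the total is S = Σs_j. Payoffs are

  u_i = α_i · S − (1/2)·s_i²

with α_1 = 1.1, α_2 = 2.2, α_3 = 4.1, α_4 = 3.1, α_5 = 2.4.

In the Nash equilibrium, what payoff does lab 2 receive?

25.96

Lab i's FOC: ∂u_i/∂s_i = α_i − s_i = 0, so s_i* = α_i.
NE contributions = (1.1, 2.2, 4.1, 3.1, 2.4); S = 12.9.
u_2 = α_2·S − ½·(s_2)² = 2.2·12.9 − ½·2.2² = 25.96.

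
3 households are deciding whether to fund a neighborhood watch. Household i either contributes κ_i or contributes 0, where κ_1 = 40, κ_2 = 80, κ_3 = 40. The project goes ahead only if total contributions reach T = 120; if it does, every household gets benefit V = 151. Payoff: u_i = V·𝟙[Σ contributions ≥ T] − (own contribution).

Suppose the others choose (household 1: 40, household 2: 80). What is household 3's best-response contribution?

Others' total = 120 ≥ 120; contributing adds cost 40 for no extra benefit.
Best response: 0.

0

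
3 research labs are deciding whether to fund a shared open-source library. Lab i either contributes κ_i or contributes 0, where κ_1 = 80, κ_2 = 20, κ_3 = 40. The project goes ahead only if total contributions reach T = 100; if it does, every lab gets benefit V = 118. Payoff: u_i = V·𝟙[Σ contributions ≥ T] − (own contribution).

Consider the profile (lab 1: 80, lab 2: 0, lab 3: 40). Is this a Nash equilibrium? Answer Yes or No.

Yes

Total = 120 ≥ 100: provided.
Lab 1 (pledges 80, payoff 38): dropping to 0 → total 40, payoff 0. No gain.
Lab 2 (pledges 0, payoff 118): pledging 20 → total 140, payoff 98. No gain.
Lab 3 (pledges 40, payoff 78): dropping to 0 → total 80, payoff 0. No gain.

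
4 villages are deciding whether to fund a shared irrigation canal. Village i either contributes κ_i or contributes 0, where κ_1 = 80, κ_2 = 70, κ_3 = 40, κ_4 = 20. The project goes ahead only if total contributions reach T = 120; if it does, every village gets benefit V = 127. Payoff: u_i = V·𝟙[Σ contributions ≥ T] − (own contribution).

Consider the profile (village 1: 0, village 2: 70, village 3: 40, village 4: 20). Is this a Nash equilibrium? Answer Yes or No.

Total = 130 ≥ 120: provided.
Village 1 (pledges 0, payoff 127): pledging 80 → total 210, payoff 47. No gain.
Village 2 (pledges 70, payoff 57): dropping to 0 → total 60, payoff 0. No gain.
Village 3 (pledges 40, payoff 87): dropping to 0 → total 90, payoff 0. No gain.
Village 4 (pledges 20, payoff 107): dropping to 0 → total 110, payoff 0. No gain.

Yes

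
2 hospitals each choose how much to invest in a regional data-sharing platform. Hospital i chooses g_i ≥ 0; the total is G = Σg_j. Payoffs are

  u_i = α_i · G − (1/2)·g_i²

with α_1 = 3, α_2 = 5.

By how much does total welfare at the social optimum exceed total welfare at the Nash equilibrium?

Hospital i's FOC: ∂u_i/∂g_i = α_i − g_i = 0, so g_i* = α_i.
NE contributions = (3, 5); G = 8.
W^NE = (Σα)·G − ½Σα_i² = 8² − ½·34 = 47.
Planner sets g_i = Σα_j = 8 for every i, so G^SO = 2·8 = 16.
W^SO = (Σα)·G^SO − ½·2·(Σα)² = (2/2)·8² = 64.
Deadweight loss = W^SO − W^NE = 17.

17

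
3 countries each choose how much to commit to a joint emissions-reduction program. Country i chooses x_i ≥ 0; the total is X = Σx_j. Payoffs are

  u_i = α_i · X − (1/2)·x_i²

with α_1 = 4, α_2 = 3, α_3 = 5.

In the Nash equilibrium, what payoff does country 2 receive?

Country i's FOC: ∂u_i/∂x_i = α_i − x_i = 0, so x_i* = α_i.
NE contributions = (4, 3, 5); X = 12.
u_2 = α_2·X − ½·(x_2)² = 3·12 − ½·3² = 31.5.

31.5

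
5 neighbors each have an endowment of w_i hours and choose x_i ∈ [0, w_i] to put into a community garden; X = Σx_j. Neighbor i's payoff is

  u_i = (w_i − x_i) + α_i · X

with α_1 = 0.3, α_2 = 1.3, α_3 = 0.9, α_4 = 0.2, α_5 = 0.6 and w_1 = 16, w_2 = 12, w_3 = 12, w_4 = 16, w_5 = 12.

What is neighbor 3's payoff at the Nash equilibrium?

22.8

∂u_i/∂x_i = α_i − 1, so neighbor i contributes w_i if α_i > 1, else 0.
α_i > 1 for i ∈ {2}; NE contributions (0, 12, 0, 0, 0), X = 12.
u_3 = (12 − 0) + 0.9·12 = 22.8.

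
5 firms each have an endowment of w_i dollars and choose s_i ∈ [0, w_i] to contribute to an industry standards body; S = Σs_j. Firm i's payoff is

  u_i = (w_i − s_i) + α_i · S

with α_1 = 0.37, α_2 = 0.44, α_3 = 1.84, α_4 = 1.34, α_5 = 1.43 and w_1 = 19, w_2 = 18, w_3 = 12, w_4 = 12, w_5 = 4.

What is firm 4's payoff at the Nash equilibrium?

∂u_i/∂s_i = α_i − 1, so firm i contributes w_i if α_i > 1, else 0.
α_i > 1 for i ∈ {3, 4, 5}; NE contributions (0, 0, 12, 12, 4), S = 28.
u_4 = (12 − 12) + 1.34·28 = 37.52.

37.52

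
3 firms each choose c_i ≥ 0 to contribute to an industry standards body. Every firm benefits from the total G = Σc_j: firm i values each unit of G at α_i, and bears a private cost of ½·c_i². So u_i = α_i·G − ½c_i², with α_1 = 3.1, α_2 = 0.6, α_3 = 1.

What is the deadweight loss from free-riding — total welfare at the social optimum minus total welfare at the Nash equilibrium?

Firm i's FOC: ∂u_i/∂c_i = α_i − c_i = 0, so c_i* = α_i.
NE contributions = (3.1, 0.6, 1); G = 4.7.
W^NE = (Σα)·G − ½Σα_i² = 4.7² − ½·10.97 = 16.605.
Planner sets c_i = Σα_j = 4.7 for every i, so G^SO = 3·4.7 = 14.1.
W^SO = (Σα)·G^SO − ½·3·(Σα)² = (3/2)·4.7² = 33.135.
Deadweight loss = W^SO − W^NE = 16.53.

16.53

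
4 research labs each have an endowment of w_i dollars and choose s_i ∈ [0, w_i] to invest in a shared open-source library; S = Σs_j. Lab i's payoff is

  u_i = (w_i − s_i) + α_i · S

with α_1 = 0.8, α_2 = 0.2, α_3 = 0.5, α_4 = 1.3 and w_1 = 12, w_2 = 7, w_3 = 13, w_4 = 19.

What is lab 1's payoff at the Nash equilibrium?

∂u_i/∂s_i = α_i − 1, so lab i contributes w_i if α_i > 1, else 0.
α_i > 1 for i ∈ {4}; NE contributions (0, 0, 0, 19), S = 19.
u_1 = (12 − 0) + 0.8·19 = 27.2.

27.2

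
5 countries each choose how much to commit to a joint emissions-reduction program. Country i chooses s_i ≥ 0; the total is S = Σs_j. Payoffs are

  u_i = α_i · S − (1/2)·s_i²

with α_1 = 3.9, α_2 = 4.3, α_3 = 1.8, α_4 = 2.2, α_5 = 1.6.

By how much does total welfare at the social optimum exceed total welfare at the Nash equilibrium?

Country i's FOC: ∂u_i/∂s_i = α_i − s_i = 0, so s_i* = α_i.
NE contributions = (3.9, 4.3, 1.8, 2.2, 1.6); S = 13.8.
W^NE = (Σα)·S − ½Σα_i² = 13.8² − ½·44.34 = 168.27.
Planner sets s_i = Σα_j = 13.8 for every i, so S^SO = 5·13.8 = 69.
W^SO = (Σα)·S^SO − ½·5·(Σα)² = (5/2)·13.8² = 476.1.
Deadweight loss = W^SO − W^NE = 307.83.

307.83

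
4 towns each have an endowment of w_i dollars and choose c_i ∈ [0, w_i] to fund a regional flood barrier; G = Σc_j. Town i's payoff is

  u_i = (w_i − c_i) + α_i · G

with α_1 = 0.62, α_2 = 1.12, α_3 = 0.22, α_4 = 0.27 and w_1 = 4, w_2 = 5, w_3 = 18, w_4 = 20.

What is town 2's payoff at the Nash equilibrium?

∂u_i/∂c_i = α_i − 1, so town i contributes w_i if α_i > 1, else 0.
α_i > 1 for i ∈ {2}; NE contributions (0, 5, 0, 0), G = 5.
u_2 = (5 − 5) + 1.12·5 = 5.6.

5.6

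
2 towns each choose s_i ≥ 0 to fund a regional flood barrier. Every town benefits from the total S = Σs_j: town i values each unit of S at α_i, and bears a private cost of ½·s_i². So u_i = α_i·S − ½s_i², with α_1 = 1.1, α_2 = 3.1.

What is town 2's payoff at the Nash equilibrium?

Town i's FOC: ∂u_i/∂s_i = α_i − s_i = 0, so s_i* = α_i.
NE contributions = (1.1, 3.1); S = 4.2.
u_2 = α_2·S − ½·(s_2)² = 3.1·4.2 − ½·3.1² = 8.215.

8.215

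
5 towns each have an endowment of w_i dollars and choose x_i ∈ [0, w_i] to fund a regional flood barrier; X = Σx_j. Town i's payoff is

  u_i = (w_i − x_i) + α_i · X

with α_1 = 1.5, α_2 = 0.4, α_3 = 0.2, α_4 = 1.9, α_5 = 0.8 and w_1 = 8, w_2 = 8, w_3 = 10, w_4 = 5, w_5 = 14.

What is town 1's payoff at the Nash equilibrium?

19.5

∂u_i/∂x_i = α_i − 1, so town i contributes w_i if α_i > 1, else 0.
α_i > 1 for i ∈ {1, 4}; NE contributions (8, 0, 0, 5, 0), X = 13.
u_1 = (8 − 8) + 1.5·13 = 19.5.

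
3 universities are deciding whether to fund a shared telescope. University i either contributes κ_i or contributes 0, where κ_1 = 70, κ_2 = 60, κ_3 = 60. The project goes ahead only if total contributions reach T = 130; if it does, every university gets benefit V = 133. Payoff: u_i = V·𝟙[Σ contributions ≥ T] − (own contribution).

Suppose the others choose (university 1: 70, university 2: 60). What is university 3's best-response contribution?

0

Others' total = 130 ≥ 130; contributing adds cost 60 for no extra benefit.
Best response: 0.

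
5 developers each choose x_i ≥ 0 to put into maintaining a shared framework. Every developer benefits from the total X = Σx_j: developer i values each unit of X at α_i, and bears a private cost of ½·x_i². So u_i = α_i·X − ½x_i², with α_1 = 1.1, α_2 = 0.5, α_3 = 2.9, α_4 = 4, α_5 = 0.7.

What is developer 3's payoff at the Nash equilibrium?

22.475

Developer i's FOC: ∂u_i/∂x_i = α_i − x_i = 0, so x_i* = α_i.
NE contributions = (1.1, 0.5, 2.9, 4, 0.7); X = 9.2.
u_3 = α_3·X − ½·(x_3)² = 2.9·9.2 − ½·2.9² = 22.475.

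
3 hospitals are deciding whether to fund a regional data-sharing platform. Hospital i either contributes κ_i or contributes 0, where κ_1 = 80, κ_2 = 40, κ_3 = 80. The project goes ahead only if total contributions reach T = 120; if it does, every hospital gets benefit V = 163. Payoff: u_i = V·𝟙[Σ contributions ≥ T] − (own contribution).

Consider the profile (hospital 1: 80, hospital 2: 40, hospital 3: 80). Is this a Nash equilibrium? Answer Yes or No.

Total = 200 ≥ 120: provided.
Hospital 1 (pledges 80, payoff 83): dropping to 0 → total 120, payoff 163. Profitable deviation.

No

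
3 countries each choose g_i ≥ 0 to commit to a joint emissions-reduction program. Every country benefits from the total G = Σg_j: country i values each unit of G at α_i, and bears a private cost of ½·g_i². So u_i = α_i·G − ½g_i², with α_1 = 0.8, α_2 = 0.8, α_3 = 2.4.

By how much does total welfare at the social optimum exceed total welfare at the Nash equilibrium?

Country i's FOC: ∂u_i/∂g_i = α_i − g_i = 0, so g_i* = α_i.
NE contributions = (0.8, 0.8, 2.4); G = 4.
W^NE = (Σα)·G − ½Σα_i² = 4² − ½·7.04 = 12.48.
Planner sets g_i = Σα_j = 4 for every i, so G^SO = 3·4 = 12.
W^SO = (Σα)·G^SO − ½·3·(Σα)² = (3/2)·4² = 24.
Deadweight loss = W^SO − W^NE = 11.52.

11.52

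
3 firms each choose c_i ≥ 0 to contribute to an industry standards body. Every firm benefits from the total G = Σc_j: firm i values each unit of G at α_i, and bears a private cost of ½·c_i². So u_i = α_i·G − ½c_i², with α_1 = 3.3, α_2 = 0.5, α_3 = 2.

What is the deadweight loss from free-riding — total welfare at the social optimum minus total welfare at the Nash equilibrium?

24.39

Firm i's FOC: ∂u_i/∂c_i = α_i − c_i = 0, so c_i* = α_i.
NE contributions = (3.3, 0.5, 2); G = 5.8.
W^NE = (Σα)·G − ½Σα_i² = 5.8² − ½·15.14 = 26.07.
Planner sets c_i = Σα_j = 5.8 for every i, so G^SO = 3·5.8 = 17.4.
W^SO = (Σα)·G^SO − ½·3·(Σα)² = (3/2)·5.8² = 50.46.
Deadweight loss = W^SO − W^NE = 24.39.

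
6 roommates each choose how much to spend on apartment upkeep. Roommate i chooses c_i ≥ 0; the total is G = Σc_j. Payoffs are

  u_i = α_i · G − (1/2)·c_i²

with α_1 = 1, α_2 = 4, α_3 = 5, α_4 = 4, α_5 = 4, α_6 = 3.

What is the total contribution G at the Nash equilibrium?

21

Roommate i's FOC: ∂u_i/∂c_i = α_i − c_i = 0, so c_i* = α_i.
NE contributions = (1, 4, 5, 4, 4, 3); G = 21.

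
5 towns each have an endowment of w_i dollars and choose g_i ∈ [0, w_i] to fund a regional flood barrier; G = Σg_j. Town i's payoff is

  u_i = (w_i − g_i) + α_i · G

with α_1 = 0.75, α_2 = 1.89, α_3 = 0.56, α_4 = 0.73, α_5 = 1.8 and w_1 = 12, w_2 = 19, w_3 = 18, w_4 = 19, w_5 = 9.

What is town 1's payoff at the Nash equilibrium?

∂u_i/∂g_i = α_i − 1, so town i contributes w_i if α_i > 1, else 0.
α_i > 1 for i ∈ {2, 5}; NE contributions (0, 19, 0, 0, 9), G = 28.
u_1 = (12 − 0) + 0.75·28 = 33.

33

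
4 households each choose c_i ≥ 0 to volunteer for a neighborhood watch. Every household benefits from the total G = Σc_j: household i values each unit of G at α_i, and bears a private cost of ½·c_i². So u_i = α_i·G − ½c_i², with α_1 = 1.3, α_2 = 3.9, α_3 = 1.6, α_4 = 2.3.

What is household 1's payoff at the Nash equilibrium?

10.985

Household i's FOC: ∂u_i/∂c_i = α_i − c_i = 0, so c_i* = α_i.
NE contributions = (1.3, 3.9, 1.6, 2.3); G = 9.1.
u_1 = α_1·G − ½·(c_1)² = 1.3·9.1 − ½·1.3² = 10.985.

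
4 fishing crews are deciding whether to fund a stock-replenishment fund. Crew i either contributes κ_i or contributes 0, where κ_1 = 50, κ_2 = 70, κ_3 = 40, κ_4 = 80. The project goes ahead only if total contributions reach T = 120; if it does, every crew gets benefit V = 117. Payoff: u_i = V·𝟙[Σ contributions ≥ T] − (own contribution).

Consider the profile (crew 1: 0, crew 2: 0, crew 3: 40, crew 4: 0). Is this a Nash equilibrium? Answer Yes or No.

No

Total = 40 < 120: not provided.
Crew 1 (pledges 0, payoff 0): pledging 50 → total 90, payoff -50. No gain.
Crew 2 (pledges 0, payoff 0): pledging 70 → total 110, payoff -70. No gain.
Crew 3 (pledges 40, payoff -40): dropping to 0 → total 0, payoff 0. Profitable deviation.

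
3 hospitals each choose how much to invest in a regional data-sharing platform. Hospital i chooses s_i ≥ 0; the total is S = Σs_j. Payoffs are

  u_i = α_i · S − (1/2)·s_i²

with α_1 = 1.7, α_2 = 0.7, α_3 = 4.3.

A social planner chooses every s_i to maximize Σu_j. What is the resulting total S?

20.1

Planner FOC: ∂(Σu_j)/∂s_i = (Σα_j) − s_i = 0, so s_i^SO = Σα_j = 6.7 for every i; S^SO = 20.1.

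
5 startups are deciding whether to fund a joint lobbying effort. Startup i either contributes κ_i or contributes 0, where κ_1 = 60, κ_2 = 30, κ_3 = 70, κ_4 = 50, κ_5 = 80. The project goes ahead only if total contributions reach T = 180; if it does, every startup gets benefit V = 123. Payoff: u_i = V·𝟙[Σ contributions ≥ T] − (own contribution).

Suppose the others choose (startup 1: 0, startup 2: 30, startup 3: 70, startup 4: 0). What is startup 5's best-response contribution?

Others' total = 100. Contributing 80 brings total to 180 ≥ 180: gain V − κ_5 = 43.
Best response: 80.

80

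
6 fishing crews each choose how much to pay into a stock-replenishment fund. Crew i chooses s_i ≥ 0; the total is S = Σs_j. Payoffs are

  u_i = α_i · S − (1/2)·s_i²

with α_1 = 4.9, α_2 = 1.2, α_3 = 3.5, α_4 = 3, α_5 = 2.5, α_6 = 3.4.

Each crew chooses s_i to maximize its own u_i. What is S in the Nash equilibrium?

18.5

Crew i's FOC: ∂u_i/∂s_i = α_i − s_i = 0, so s_i* = α_i.
NE contributions = (4.9, 1.2, 3.5, 3, 2.5, 3.4); S = 18.5.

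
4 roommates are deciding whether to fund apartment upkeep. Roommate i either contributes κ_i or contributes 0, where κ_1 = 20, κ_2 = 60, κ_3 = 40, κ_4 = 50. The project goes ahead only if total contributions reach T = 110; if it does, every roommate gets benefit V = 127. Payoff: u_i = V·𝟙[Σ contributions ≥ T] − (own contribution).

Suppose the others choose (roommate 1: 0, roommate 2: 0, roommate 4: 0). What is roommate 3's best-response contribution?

Others' total = 0. Even contributing 40 gives 40 < 110: no benefit either way.
Best response: 0.

0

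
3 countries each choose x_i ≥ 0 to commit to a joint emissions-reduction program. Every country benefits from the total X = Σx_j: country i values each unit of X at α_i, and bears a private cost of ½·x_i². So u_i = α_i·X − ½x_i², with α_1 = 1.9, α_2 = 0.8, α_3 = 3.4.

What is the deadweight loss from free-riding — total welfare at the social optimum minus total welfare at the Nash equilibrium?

26.51

Country i's FOC: ∂u_i/∂x_i = α_i − x_i = 0, so x_i* = α_i.
NE contributions = (1.9, 0.8, 3.4); X = 6.1.
W^NE = (Σα)·X − ½Σα_i² = 6.1² − ½·15.81 = 29.305.
Planner sets x_i = Σα_j = 6.1 for every i, so X^SO = 3·6.1 = 18.3.
W^SO = (Σα)·X^SO − ½·3·(Σα)² = (3/2)·6.1² = 55.815.
Deadweight loss = W^SO − W^NE = 26.51.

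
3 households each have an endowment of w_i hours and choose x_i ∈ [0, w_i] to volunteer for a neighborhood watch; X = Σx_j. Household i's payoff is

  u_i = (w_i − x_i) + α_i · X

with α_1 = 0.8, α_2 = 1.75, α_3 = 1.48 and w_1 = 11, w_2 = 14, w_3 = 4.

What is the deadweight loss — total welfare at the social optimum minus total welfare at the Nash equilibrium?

33.33

∂u_i/∂x_i = α_i − 1, so household i contributes w_i if α_i > 1, else 0.
α_i > 1 for i ∈ {2, 3}; NE contributions (0, 14, 4), X = 18.
W^NE = Σw_i − X^NE + (Σα_i)·X^NE = 29 + 3.03·18 = 83.54.
Planner: ∂(Σu_j)/∂x_i = Σα_j − 1 = 3.03 > 0, so everyone contributes w_i; X^SO = 29, W^SO = 29 + 3.03·29 = 116.87.
Deadweight loss = 33.33.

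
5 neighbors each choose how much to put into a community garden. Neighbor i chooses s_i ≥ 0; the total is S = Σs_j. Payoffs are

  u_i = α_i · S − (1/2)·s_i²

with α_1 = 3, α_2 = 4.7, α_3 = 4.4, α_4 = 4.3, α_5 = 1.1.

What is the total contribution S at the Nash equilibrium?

17.5

Neighbor i's FOC: ∂u_i/∂s_i = α_i − s_i = 0, so s_i* = α_i.
NE contributions = (3, 4.7, 4.4, 4.3, 1.1); S = 17.5.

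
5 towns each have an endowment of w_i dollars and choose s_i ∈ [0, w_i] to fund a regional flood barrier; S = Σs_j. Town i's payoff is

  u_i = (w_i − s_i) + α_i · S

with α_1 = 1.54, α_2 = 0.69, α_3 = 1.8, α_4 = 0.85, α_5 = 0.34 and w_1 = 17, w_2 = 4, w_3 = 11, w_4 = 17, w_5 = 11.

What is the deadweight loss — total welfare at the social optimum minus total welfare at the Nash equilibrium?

∂u_i/∂s_i = α_i − 1, so town i contributes w_i if α_i > 1, else 0.
α_i > 1 for i ∈ {1, 3}; NE contributions (17, 0, 11, 0, 0), S = 28.
W^NE = Σw_i − S^NE + (Σα_i)·S^NE = 60 + 4.22·28 = 178.16.
Planner: ∂(Σu_j)/∂s_i = Σα_j − 1 = 4.22 > 0, so everyone contributes w_i; S^SO = 60, W^SO = 60 + 4.22·60 = 313.2.
Deadweight loss = 135.04.

135.04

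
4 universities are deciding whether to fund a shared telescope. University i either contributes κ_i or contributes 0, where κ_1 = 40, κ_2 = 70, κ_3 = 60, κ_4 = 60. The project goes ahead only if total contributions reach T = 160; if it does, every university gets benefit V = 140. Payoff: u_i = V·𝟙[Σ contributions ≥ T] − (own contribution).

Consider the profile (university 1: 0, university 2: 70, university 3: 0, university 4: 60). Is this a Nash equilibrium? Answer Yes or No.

Total = 130 < 160: not provided.
University 1 (pledges 0, payoff 0): pledging 40 → total 170, payoff 100. Profitable deviation.

No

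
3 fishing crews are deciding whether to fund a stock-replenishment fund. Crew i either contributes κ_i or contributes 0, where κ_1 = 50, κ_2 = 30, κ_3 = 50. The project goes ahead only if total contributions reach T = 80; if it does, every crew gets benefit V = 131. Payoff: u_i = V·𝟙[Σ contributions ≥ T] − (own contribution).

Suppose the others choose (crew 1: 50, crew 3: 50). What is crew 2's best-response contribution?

0

Others' total = 100 ≥ 80; contributing adds cost 30 for no extra benefit.
Best response: 0.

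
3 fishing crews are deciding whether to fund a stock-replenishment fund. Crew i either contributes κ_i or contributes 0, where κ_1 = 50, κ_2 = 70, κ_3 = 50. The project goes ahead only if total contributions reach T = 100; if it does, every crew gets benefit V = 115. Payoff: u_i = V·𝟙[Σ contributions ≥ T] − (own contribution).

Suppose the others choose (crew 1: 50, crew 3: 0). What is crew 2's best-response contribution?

Others' total = 50. Contributing 70 brings total to 120 ≥ 100: gain V − κ_2 = 45.
Best response: 70.

70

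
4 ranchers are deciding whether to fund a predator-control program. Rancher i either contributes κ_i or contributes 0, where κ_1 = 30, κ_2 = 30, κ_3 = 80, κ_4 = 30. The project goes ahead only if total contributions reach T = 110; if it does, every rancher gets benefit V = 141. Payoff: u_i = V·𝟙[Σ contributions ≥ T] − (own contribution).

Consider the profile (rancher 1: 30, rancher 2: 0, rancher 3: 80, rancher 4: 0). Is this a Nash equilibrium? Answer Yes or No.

Total = 110 ≥ 110: provided.
Rancher 1 (pledges 30, payoff 111): dropping to 0 → total 80, payoff 0. No gain.
Rancher 2 (pledges 0, payoff 141): pledging 30 → total 140, payoff 111. No gain.
Rancher 3 (pledges 80, payoff 61): dropping to 0 → total 30, payoff 0. No gain.
Rancher 4 (pledges 0, payoff 141): pledging 30 → total 140, payoff 111. No gain.

Yes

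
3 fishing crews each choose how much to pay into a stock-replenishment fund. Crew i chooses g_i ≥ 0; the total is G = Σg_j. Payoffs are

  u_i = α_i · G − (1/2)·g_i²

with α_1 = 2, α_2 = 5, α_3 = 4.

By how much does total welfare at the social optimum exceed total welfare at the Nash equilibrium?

Crew i's FOC: ∂u_i/∂g_i = α_i − g_i = 0, so g_i* = α_i.
NE contributions = (2, 5, 4); G = 11.
W^NE = (Σα)·G − ½Σα_i² = 11² − ½·45 = 98.5.
Planner sets g_i = Σα_j = 11 for every i, so G^SO = 3·11 = 33.
W^SO = (Σα)·G^SO − ½·3·(Σα)² = (3/2)·11² = 181.5.
Deadweight loss = W^SO − W^NE = 83.

83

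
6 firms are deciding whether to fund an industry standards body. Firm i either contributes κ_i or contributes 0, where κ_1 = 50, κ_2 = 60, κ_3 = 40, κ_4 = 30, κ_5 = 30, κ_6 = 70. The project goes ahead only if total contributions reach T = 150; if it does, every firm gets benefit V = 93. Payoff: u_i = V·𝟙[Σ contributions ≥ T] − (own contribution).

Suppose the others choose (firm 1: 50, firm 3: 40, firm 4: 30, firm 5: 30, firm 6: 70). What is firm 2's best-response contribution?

0

Others' total = 220 ≥ 150; contributing adds cost 60 for no extra benefit.
Best response: 0.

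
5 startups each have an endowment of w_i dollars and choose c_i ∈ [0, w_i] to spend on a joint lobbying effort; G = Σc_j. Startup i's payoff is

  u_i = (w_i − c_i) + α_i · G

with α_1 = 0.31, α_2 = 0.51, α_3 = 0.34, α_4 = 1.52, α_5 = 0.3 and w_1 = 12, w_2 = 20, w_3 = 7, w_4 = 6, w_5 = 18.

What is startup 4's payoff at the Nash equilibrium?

9.12

∂u_i/∂c_i = α_i − 1, so startup i contributes w_i if α_i > 1, else 0.
α_i > 1 for i ∈ {4}; NE contributions (0, 0, 0, 6, 0), G = 6.
u_4 = (6 − 6) + 1.52·6 = 9.12.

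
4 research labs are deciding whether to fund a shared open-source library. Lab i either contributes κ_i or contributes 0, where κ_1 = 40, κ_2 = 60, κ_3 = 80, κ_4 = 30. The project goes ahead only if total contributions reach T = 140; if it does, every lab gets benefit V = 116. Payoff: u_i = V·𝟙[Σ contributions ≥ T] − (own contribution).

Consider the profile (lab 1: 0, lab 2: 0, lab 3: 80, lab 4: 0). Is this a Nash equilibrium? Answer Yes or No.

No

Total = 80 < 140: not provided.
Lab 1 (pledges 0, payoff 0): pledging 40 → total 120, payoff -40. No gain.
Lab 2 (pledges 0, payoff 0): pledging 60 → total 140, payoff 56. Profitable deviation.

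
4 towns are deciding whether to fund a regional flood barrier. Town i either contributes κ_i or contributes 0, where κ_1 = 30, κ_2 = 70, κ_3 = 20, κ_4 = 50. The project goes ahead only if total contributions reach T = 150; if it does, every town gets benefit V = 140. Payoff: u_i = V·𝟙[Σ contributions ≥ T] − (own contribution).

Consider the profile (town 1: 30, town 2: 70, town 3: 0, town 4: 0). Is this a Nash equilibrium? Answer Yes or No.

Total = 100 < 150: not provided.
Town 1 (pledges 30, payoff -30): dropping to 0 → total 70, payoff 0. Profitable deviation.

No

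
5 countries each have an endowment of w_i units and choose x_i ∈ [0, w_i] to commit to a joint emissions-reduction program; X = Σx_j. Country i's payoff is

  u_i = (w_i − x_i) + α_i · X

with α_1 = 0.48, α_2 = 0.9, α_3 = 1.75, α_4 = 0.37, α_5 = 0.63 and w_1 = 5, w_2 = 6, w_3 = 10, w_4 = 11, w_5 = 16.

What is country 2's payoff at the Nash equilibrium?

15

∂u_i/∂x_i = α_i − 1, so country i contributes w_i if α_i > 1, else 0.
α_i > 1 for i ∈ {3}; NE contributions (0, 0, 10, 0, 0), X = 10.
u_2 = (6 − 0) + 0.9·10 = 15.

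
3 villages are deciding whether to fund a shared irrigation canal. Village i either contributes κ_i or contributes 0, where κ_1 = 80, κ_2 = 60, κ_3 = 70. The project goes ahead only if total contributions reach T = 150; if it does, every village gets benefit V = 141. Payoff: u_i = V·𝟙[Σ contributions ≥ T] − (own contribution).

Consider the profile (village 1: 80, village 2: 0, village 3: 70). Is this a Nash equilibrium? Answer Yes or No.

Yes

Total = 150 ≥ 150: provided.
Village 1 (pledges 80, payoff 61): dropping to 0 → total 70, payoff 0. No gain.
Village 2 (pledges 0, payoff 141): pledging 60 → total 210, payoff 81. No gain.
Village 3 (pledges 70, payoff 71): dropping to 0 → total 80, payoff 0. No gain.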